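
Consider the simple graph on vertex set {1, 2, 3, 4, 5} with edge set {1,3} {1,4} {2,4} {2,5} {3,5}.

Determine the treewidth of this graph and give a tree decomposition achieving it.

The largest bag has 3 vertices, giving width 2; this decomposition certifies tw(G) ≤ 2. For the lower bound, G contains the cycle 3–5–2–4–1–3, so G is not a forest; only forests have treewidth ≤ 1, hence tw(G) ≥ 2. The upper and lower bounds meet at 2, so that is the treewidth.

Treewidth 2.
One optimal decomposition is:
Bags: B1 = {2, 3, 5}  B2 = {2, 3, 4}  B3 = {1, 3, 4}
Tree: B1–B2, B2–B3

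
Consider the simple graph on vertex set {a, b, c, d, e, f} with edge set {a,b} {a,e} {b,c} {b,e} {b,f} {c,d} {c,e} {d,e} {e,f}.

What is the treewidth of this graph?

A width-2 tree decomposition is:
Bags: B1 = {a, b, e}  B2 = {b, c, e}  B3 = {b, e, f}  B4 = {c, d, e}
Tree: B1–B2, B2–B3, B2–B4
Every bag has size at most 3, so the width is 3 − 1 = 2 and tw(G) ≤ 2. For the lower bound, the 3 vertices {c, d, e} are pairwise adjacent, and any tree decomposition puts a clique entirely inside one bag — forcing width ≥ 2. Combining the bounds, tw(G) = 2.

2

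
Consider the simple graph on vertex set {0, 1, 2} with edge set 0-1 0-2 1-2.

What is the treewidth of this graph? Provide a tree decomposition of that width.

With just one bag of size 3, the width is 3 − 1 = 2, so tw(G) ≤ 2. On the other hand G contains the 3-clique {0, 1, 2}. A clique must lie in a single bag of any decomposition, so no decomposition can have width below 2. Therefore the treewidth is 2.

Treewidth 2.
One optimal decomposition is:
Bags: B1 = {0, 1, 2}
Tree: (single bag)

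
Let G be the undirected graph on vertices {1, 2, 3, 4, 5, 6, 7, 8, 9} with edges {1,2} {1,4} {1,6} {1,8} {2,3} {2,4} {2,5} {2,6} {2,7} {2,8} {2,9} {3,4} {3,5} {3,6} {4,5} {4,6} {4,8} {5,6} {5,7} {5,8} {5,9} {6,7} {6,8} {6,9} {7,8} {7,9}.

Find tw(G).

A width-4 tree decomposition is:
Bags: B1 = {2, 4, 5, 6, 8}  B2 = {2, 5, 6, 7, 8}  B3 = {2, 5, 6, 7, 9}  B4 = {1, 2, 4, 6, 8}  B5 = {2, 3, 4, 5, 6}
Tree: B1–B2, B2–B3, B1–B4, B1–B5
The largest bag has 5 vertices, giving width 4; this decomposition certifies tw(G) ≤ 4. For the lower bound, the 5 vertices {1, 2, 4, 6, 8} are pairwise adjacent, and any tree decomposition puts a clique entirely inside one bag — forcing width ≥ 4. Therefore the treewidth is 4.

4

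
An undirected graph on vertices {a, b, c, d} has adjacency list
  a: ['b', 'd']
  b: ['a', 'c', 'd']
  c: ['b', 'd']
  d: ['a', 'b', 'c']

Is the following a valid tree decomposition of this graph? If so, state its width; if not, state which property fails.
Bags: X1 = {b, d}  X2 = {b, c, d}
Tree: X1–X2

A tree decomposition must satisfy three properties: every vertex lies in some bag; for every edge, both endpoints lie together in some bag; and for every vertex, the bags containing it form a connected subtree. Here vertex a appears in no bag, so the decomposition is invalid.

No — vertex a appears in no bag.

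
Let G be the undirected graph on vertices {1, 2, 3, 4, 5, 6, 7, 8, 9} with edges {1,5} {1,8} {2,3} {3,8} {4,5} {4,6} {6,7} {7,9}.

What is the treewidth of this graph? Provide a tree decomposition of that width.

The largest bag has 2 vertices, giving width 1; this decomposition certifies tw(G) ≤ 1. Any graph with an edge has treewidth ≥ 1, and G has the edge 9–7. Combining the bounds, tw(G) = 1.

Treewidth 1.
Bags: B1 = {7, 9}  B2 = {6, 7}  B3 = {4, 6}  B4 = {4, 5}  B5 = {1, 5}  B6 = {1, 8}  B7 = {3, 8}  B8 = {2, 3}
Tree: B1–B2, B2–B3, B3–B4, B4–B5, B5–B6, B6–B7, B7–B8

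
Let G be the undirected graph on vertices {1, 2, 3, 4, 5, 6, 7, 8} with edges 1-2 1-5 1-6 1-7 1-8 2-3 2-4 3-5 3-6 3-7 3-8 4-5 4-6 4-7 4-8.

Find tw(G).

3

A width-3 tree decomposition is:
Bags: B1 = {1, 2, 3, 4}  B2 = {1, 3, 4, 7}  B3 = {1, 3, 4, 8}  B4 = {1, 3, 4, 6}  B5 = {1, 3, 4, 5}
Tree: B1–B2, B2–B3, B3–B4, B4–B5
Every bag has size at most 4, so the width is 4 − 1 = 3 and tw(G) ≤ 3. For the lower bound: the 4 vertex sets {2,4}, {1,7}, {3}, {8} are disjoint, each induces a connected subgraph, and every pair is joined by at least one edge of G. Contracting each set to a single vertex therefore yields K_{4} as a minor, and since treewidth is minor-monotone, tw(G) ≥ tw(K_{4}) = 3. Therefore the treewidth is 3.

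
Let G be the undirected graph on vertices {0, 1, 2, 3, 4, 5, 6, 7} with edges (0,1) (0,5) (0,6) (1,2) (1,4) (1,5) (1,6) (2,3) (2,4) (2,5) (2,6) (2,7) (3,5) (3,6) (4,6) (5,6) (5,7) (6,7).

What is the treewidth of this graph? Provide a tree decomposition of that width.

Each bag holds 4 vertices, so the decomposition has width 3, which upper-bounds the treewidth. Conversely, {0, 1, 5, 6} is a clique of size 4, and the vertices of any clique must share a bag in every tree decomposition; so some bag has ≥ 4 vertices and tw(G) ≥ 3. Hence tw(G) = 3 exactly.

Treewidth 3.
One such decomposition:
Bags: B1 = {1, 2, 5, 6}  B2 = {0, 1, 5, 6}  B3 = {1, 2, 4, 6}  B4 = {2, 5, 6, 7}  B5 = {2, 3, 5, 6}
Tree: B1–B2, B1–B3, B1–B4, B1–B5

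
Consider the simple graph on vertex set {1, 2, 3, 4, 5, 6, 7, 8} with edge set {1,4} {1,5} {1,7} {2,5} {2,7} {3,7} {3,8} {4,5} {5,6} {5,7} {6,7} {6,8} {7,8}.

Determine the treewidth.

A width-2 tree decomposition is:
Bags: B1 = {1, 5, 7}  B2 = {5, 6, 7}  B3 = {2, 5, 7}  B4 = {1, 4, 5}  B5 = {6, 7, 8}  B6 = {3, 7, 8}
Tree: B1–B2, B2–B3, B1–B4, B2–B5, B5–B6
The largest bag has 3 vertices, giving width 2; this decomposition certifies tw(G) ≤ 2. Conversely, {1, 4, 5} is a clique of size 3, and the vertices of any clique must share a bag in every tree decomposition; so some bag has ≥ 3 vertices and tw(G) ≥ 2. Combining the bounds, tw(G) = 2.

2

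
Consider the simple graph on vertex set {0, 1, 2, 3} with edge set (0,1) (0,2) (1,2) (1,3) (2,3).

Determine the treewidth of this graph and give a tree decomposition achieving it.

Each bag holds 3 vertices, so the decomposition has width 2, which upper-bounds the treewidth. On the other hand G contains the 3-clique {0, 1, 2}. A clique must lie in a single bag of any decomposition, so no decomposition can have width below 2. Combining the bounds, tw(G) = 2.

Treewidth 2.
Bags: B1 = {0, 1, 2}  B2 = {1, 2, 3}
Tree: B1–B2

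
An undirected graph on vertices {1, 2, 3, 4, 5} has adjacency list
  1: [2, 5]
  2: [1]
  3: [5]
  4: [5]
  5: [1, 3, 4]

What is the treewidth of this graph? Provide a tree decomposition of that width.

Treewidth 1.
One optimal decomposition is:
Bags: B1 = {3, 5}  B2 = {4, 5}  B3 = {1, 5}  B4 = {1, 2}
Tree: B1–B2, B2–B3, B3–B4

Every bag has size at most 2, so the width is 2 − 1 = 1 and tw(G) ≤ 1. Since G has at least one edge (e.g. 3–5), it is not an edgeless graph, so tw(G) ≥ 1. Hence tw(G) = 1 exactly.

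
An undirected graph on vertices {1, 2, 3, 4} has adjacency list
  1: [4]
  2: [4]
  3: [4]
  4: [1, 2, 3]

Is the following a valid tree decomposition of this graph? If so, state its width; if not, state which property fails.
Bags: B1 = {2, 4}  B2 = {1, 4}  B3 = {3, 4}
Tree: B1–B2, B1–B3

Yes; width 1.

Checking the three conditions: (i) the bags cover all of {1, 2, 3, 4}; (ii) for each edge, some bag contains both endpoints; (iii) the bags containing any fixed vertex form a subtree. All hold, so the decomposition is valid with width 2 − 1 = 1.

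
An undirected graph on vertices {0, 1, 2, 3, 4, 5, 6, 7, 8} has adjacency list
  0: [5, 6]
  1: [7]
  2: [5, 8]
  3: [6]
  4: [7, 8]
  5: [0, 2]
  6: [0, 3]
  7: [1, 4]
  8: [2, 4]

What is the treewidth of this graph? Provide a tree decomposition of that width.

Treewidth 1.
Bags: B1 = {3, 6}  B2 = {0, 6}  B3 = {0, 5}  B4 = {2, 5}  B5 = {2, 8}  B6 = {4, 8}  B7 = {4, 7}  B8 = {1, 7}
Tree: B1–B2, B2–B3, B3–B4, B4–B5, B5–B6, B6–B7, B7–B8

The largest bag has 2 vertices, giving width 1; this decomposition certifies tw(G) ≤ 1. G has an edge, so its treewidth is at least 1. Therefore the treewidth is 1.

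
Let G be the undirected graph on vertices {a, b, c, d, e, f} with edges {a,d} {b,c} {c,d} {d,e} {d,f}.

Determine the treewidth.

1

A width-1 tree decomposition is:
Bags: B1 = {b, c}  B2 = {c, d}  B3 = {a, d}  B4 = {d, f}  B5 = {d, e}
Tree: B1–B2, B2–B3, B2–B4, B4–B5
Each bag holds 2 vertices, so the decomposition has width 1, which upper-bounds the treewidth. Any graph with an edge has treewidth ≥ 1, and G has the edge b–c. Hence tw(G) = 1 exactly.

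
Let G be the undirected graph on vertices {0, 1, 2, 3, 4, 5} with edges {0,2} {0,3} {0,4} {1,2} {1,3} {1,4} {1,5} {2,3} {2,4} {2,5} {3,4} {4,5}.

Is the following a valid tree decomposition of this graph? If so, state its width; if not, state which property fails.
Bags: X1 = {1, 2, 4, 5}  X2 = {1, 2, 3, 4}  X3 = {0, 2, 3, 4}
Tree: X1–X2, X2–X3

Yes; width 3.

Checking the three conditions: (i) the bags cover all of {0, 1, 2, 3, 4, 5}; (ii) for each edge, some bag contains both endpoints; (iii) the bags containing any fixed vertex form a subtree. All hold, so the decomposition is valid with width 4 − 1 = 3.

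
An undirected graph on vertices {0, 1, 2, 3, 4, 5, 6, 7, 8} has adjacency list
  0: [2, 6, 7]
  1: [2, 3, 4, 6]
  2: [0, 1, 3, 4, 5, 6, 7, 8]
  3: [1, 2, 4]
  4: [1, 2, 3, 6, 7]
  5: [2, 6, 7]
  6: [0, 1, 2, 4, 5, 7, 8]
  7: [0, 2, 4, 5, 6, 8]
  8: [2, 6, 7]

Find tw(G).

3

A width-3 tree decomposition is:
Bags: B1 = {1, 2, 4, 6}  B2 = {1, 2, 3, 4}  B3 = {2, 4, 6, 7}  B4 = {0, 2, 6, 7}  B5 = {2, 6, 7, 8}  B6 = {2, 5, 6, 7}
Tree: B1–B2, B1–B3, B3–B4, B4–B5, B3–B6
Every bag has size at most 4, so the width is 4 − 1 = 3 and tw(G) ≤ 3. On the other hand G contains the 4-clique {1, 2, 3, 4}. A clique must lie in a single bag of any decomposition, so no decomposition can have width below 3. Therefore the treewidth is 3.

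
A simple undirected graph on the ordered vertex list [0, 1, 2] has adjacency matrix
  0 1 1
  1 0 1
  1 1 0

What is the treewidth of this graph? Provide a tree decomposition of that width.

A single bag containing all 3 vertices is trivially a valid decomposition of width 2. For the lower bound, the 3 vertices {0, 1, 2} are pairwise adjacent, and any tree decomposition puts a clique entirely inside one bag — forcing width ≥ 2. The upper and lower bounds meet at 2, so that is the treewidth.

Treewidth 2.
One optimal decomposition is:
Bags: B1 = {0, 1, 2}
Tree: (single bag)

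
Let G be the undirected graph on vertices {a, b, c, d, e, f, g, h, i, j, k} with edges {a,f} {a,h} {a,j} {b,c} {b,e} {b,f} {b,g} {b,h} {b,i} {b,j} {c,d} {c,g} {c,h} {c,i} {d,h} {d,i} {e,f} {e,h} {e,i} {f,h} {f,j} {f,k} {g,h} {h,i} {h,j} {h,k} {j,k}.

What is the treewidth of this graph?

3

A width-3 tree decomposition is:
Bags: B1 = {b, c, h, i}  B2 = {b, e, h, i}  B3 = {b, e, f, h}  B4 = {b, f, h, j}  B5 = {c, d, h, i}  B6 = {a, f, h, j}  B7 = {b, c, g, h}  B8 = {f, h, j, k}
Tree: B1–B2, B2–B3, B3–B4, B1–B5, B4–B6, B1–B7, B6–B8
Every bag has size at most 4, so the width is 4 − 1 = 3 and tw(G) ≤ 3. On the other hand G contains the 4-clique {c, d, h, i}. A clique must lie in a single bag of any decomposition, so no decomposition can have width below 3. Hence tw(G) = 3 exactly.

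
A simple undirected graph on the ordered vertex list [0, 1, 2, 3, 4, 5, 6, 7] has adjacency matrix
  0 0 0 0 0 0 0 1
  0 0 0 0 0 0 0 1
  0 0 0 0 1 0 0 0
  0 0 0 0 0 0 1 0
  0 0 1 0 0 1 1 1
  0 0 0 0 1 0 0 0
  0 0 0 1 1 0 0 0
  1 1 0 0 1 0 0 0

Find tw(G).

A width-1 tree decomposition is:
Bags: B1 = {4, 7}  B2 = {4, 6}  B3 = {1, 7}  B4 = {2, 4}  B5 = {0, 7}  B6 = {3, 6}  B7 = {4, 5}
Tree: B1–B2, B1–B3, B2–B4, B3–B5, B2–B6, B4–B7
The largest bag has 2 vertices, giving width 1; this decomposition certifies tw(G) ≤ 1. Any graph with an edge has treewidth ≥ 1, and G has the edge 7–4. Hence tw(G) = 1 exactly.

1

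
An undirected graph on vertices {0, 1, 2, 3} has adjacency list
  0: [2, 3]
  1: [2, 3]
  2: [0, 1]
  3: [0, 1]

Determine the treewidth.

A width-2 tree decomposition is:
Bags: B1 = {0, 1, 2}  B2 = {0, 1, 3}
Tree: B1–B2
Every bag has size at most 3, so the width is 3 − 1 = 2 and tw(G) ≤ 2. Since 1–2–0–3–1 is a cycle in G, G is not acyclic. Forests are exactly the graphs of treewidth ≤ 1, so tw(G) ≥ 2. Therefore the treewidth is 2.

2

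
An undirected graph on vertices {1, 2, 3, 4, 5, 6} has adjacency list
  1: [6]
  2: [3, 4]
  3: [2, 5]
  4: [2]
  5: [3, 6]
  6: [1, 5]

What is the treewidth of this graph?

1

A width-1 tree decomposition is:
Bags: B1 = {5, 6}  B2 = {3, 5}  B3 = {2, 3}  B4 = {2, 4}  B5 = {1, 6}
Tree: B1–B2, B2–B3, B3–B4, B1–B5
The largest bag has 2 vertices, giving width 1; this decomposition certifies tw(G) ≤ 1. Any graph with an edge has treewidth ≥ 1, and G has the edge 5–6. Therefore the treewidth is 1.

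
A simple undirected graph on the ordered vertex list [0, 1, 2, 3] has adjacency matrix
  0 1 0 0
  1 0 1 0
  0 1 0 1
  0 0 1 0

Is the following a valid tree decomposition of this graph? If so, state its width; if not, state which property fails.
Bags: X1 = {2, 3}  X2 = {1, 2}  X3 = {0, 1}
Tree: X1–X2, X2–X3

Yes; width 1.

Checking the three conditions: (i) the bags cover all of {0, 1, 2, 3}; (ii) for each edge, some bag contains both endpoints; (iii) the bags containing any fixed vertex form a subtree. All hold, so the decomposition is valid with width 2 − 1 = 1.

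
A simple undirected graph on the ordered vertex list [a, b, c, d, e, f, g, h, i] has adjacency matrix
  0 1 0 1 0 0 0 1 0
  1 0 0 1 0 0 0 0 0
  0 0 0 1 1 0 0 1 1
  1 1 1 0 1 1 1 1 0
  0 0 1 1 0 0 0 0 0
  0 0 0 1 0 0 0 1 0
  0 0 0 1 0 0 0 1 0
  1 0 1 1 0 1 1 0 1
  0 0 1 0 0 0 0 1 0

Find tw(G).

A width-2 tree decomposition is:
Bags: B1 = {c, d, h}  B2 = {a, d, h}  B3 = {a, b, d}  B4 = {d, g, h}  B5 = {c, h, i}  B6 = {c, d, e}  B7 = {d, f, h}
Tree: B1–B2, B2–B3, B1–B4, B1–B5, B1–B6, B1–B7
Each bag holds 3 vertices, so the decomposition has width 2, which upper-bounds the treewidth. On the other hand G contains the 3-clique {c, d, e}. A clique must lie in a single bag of any decomposition, so no decomposition can have width below 2. Hence tw(G) = 2 exactly.

2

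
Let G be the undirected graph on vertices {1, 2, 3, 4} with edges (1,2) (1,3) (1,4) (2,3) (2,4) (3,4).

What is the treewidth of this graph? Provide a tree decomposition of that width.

A single bag containing all 4 vertices is trivially a valid decomposition of width 3. Conversely, {1, 2, 3, 4} is a clique of size 4, and the vertices of any clique must share a bag in every tree decomposition; so some bag has ≥ 4 vertices and tw(G) ≥ 3. Hence tw(G) = 3 exactly.

Treewidth 3.
One such decomposition:
Bags: B1 = {1, 2, 3, 4}
Tree: (single bag)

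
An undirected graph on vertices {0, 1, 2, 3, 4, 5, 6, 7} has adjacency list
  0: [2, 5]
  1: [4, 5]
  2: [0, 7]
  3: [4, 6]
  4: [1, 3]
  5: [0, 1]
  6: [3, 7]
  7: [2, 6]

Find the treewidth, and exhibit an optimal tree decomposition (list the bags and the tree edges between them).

Treewidth 2.
One such decomposition:
Bags: B1 = {3, 6, 7}  B2 = {2, 3, 7}  B3 = {0, 2, 3}  B4 = {0, 3, 5}  B5 = {1, 3, 5}  B6 = {1, 3, 4}
Tree: B1–B2, B2–B3, B3–B4, B4–B5, B5–B6

The largest bag has 3 vertices, giving width 2; this decomposition certifies tw(G) ≤ 2. Since 3–6–7–2–0–5–1–4–3 is a cycle in G, G is not acyclic. Forests are exactly the graphs of treewidth ≤ 1, so tw(G) ≥ 2. Combining the bounds, tw(G) = 2.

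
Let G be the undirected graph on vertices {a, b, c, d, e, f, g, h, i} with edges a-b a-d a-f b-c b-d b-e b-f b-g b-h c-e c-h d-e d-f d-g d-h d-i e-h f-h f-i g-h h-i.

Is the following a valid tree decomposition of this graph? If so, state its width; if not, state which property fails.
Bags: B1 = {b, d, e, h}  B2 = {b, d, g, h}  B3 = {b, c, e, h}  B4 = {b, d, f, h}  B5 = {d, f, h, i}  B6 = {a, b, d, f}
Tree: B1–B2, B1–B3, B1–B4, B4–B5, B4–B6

Yes; width 3.

Vertex coverage: the bags together contain {a, b, c, d, e, f, g, h, i}, the full vertex set. Edge coverage: each edge of G has both endpoints in at least one bag. Running intersection: for every vertex, the bags containing it form a connected subtree. All three properties hold, so this is a valid tree decomposition of width max|bag| − 1 = 3, and hence tw(G) ≤ 3.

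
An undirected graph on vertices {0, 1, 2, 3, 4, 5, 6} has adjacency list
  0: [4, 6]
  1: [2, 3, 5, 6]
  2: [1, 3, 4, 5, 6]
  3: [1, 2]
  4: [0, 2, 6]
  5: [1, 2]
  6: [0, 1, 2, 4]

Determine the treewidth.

A width-2 tree decomposition is:
Bags: B1 = {2, 4, 6}  B2 = {1, 2, 6}  B3 = {1, 2, 5}  B4 = {0, 4, 6}  B5 = {1, 2, 3}
Tree: B1–B2, B2–B3, B1–B4, B2–B5
Every bag has size at most 3, so the width is 3 − 1 = 2 and tw(G) ≤ 2. Conversely, {0, 4, 6} is a clique of size 3, and the vertices of any clique must share a bag in every tree decomposition; so some bag has ≥ 3 vertices and tw(G) ≥ 2. Hence tw(G) = 2 exactly.

2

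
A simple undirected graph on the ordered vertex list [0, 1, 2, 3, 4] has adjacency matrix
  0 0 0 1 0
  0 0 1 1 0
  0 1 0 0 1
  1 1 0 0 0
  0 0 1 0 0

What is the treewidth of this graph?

A width-1 tree decomposition is:
Bags: B1 = {1, 3}  B2 = {1, 2}  B3 = {0, 3}  B4 = {2, 4}
Tree: B1–B2, B1–B3, B2–B4
Each bag holds 2 vertices, so the decomposition has width 1, which upper-bounds the treewidth. Since G has at least one edge (e.g. 3–1), it is not an edgeless graph, so tw(G) ≥ 1. The upper and lower bounds meet at 1, so that is the treewidth.

1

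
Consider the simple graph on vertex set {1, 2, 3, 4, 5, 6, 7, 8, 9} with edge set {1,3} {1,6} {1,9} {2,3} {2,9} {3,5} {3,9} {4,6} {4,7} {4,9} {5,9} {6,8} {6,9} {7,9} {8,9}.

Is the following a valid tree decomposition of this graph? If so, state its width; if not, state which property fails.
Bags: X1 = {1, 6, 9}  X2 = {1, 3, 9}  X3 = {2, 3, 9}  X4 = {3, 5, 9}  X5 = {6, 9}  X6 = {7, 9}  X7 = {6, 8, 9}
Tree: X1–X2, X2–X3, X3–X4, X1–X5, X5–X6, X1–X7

No — vertex 4 appears in no bag.

A tree decomposition must satisfy three properties: every vertex lies in some bag; for every edge, both endpoints lie together in some bag; and for every vertex, the bags containing it form a connected subtree. Here vertex 4 appears in no bag, so the decomposition is invalid.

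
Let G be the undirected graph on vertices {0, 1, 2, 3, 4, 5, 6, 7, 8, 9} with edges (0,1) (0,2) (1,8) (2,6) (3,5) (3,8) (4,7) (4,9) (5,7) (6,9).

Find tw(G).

2

A width-2 tree decomposition is:
Bags: B1 = {0, 1, 2}  B2 = {1, 2, 6}  B3 = {1, 6, 9}  B4 = {1, 4, 9}  B5 = {1, 4, 7}  B6 = {1, 5, 7}  B7 = {1, 3, 5}  B8 = {1, 3, 8}
Tree: B1–B2, B2–B3, B3–B4, B4–B5, B5–B6, B6–B7, B7–B8
Each bag holds 3 vertices, so the decomposition has width 2, which upper-bounds the treewidth. For the lower bound, G contains the cycle 1–0–2–6–9–4–7–5–3–8–1, so G is not a forest; only forests have treewidth ≤ 1, hence tw(G) ≥ 2. Hence tw(G) = 2 exactly.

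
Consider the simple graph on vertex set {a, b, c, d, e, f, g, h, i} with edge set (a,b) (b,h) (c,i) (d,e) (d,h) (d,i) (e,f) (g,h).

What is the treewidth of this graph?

A width-1 tree decomposition is:
Bags: B1 = {d, h}  B2 = {d, i}  B3 = {c, i}  B4 = {d, e}  B5 = {g, h}  B6 = {e, f}  B7 = {b, h}  B8 = {a, b}
Tree: B1–B2, B2–B3, B1–B4, B1–B5, B4–B6, B1–B7, B7–B8
The largest bag has 2 vertices, giving width 1; this decomposition certifies tw(G) ≤ 1. G has an edge, so its treewidth is at least 1. Therefore the treewidth is 1.

1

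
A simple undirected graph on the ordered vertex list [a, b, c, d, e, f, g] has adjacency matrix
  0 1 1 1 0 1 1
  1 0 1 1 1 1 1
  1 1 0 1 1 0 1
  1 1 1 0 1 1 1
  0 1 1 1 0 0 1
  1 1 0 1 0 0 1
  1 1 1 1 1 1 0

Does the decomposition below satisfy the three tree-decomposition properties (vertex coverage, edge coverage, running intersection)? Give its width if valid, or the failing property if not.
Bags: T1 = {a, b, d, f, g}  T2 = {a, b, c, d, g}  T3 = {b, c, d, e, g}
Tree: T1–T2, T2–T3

Yes; width 4.

Vertex coverage: the bags together contain {a, b, c, d, e, f, g}, the full vertex set. Edge coverage: each edge of G has both endpoints in at least one bag. Running intersection: for every vertex, the bags containing it form a connected subtree. All three properties hold, so this is a valid tree decomposition of width max|bag| − 1 = 4, and hence tw(G) ≤ 4.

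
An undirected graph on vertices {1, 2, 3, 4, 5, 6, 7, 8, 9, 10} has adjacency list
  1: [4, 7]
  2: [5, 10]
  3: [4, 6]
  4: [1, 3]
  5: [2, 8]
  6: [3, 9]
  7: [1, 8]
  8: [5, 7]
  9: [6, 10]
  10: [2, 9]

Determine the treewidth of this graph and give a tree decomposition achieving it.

Every bag has size at most 3, so the width is 3 − 1 = 2 and tw(G) ≤ 2. The edges 2–10–9–6–3–4–1–7–8–5–2 form a cycle, so G is not a tree and its treewidth is at least 2. Combining the bounds, tw(G) = 2.

Treewidth 2.
Bags: B1 = {2, 9, 10}  B2 = {2, 6, 9}  B3 = {2, 3, 6}  B4 = {2, 3, 4}  B5 = {1, 2, 4}  B6 = {1, 2, 7}  B7 = {2, 7, 8}  B8 = {2, 5, 8}
Tree: B1–B2, B2–B3, B3–B4, B4–B5, B5–B6, B6–B7, B7–B8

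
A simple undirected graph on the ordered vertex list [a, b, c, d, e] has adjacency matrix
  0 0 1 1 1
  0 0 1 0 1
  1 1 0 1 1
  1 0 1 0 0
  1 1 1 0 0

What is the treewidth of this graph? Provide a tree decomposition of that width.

Every bag has size at most 3, so the width is 3 − 1 = 2 and tw(G) ≤ 2. For the lower bound, the 3 vertices {a, c, d} are pairwise adjacent, and any tree decomposition puts a clique entirely inside one bag — forcing width ≥ 2. Combining the bounds, tw(G) = 2.

Treewidth 2.
One such decomposition:
Bags: B1 = {a, c, d}  B2 = {a, c, e}  B3 = {b, c, e}
Tree: B1–B2, B2–B3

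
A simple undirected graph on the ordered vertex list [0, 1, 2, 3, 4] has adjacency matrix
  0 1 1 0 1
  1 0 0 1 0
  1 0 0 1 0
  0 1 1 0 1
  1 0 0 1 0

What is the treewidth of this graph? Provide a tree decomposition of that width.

The largest bag has 3 vertices, giving width 2; this decomposition certifies tw(G) ≤ 2. The edges 1–0–2–3–1 form a cycle, so G is not a tree and its treewidth is at least 2. Therefore the treewidth is 2.

Treewidth 2.
Bags: B1 = {0, 1, 3}  B2 = {0, 2, 3}  B3 = {0, 3, 4}
Tree: B1–B2, B2–B3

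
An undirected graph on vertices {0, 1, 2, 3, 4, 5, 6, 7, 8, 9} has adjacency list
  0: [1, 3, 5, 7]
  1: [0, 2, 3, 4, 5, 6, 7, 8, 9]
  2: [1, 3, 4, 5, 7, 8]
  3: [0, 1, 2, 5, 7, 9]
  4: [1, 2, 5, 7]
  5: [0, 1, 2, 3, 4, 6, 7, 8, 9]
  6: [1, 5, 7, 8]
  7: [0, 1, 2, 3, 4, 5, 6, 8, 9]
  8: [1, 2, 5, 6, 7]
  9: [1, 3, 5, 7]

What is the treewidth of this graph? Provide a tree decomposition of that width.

Each bag holds 5 vertices, so the decomposition has width 4, which upper-bounds the treewidth. On the other hand G contains the 5-clique {0, 1, 3, 5, 7}. A clique must lie in a single bag of any decomposition, so no decomposition can have width below 4. Therefore the treewidth is 4.

Treewidth 4.
One optimal decomposition is:
Bags: B1 = {1, 2, 5, 7, 8}  B2 = {1, 2, 3, 5, 7}  B3 = {1, 5, 6, 7, 8}  B4 = {1, 3, 5, 7, 9}  B5 = {0, 1, 3, 5, 7}  B6 = {1, 2, 4, 5, 7}
Tree: B1–B2, B1–B3, B2–B4, B2–B5, B1–B6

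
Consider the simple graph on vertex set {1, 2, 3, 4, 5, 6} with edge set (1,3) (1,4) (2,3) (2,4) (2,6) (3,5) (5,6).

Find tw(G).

A width-2 tree decomposition is:
Bags: B1 = {1, 2, 4}  B2 = {1, 2, 3}  B3 = {2, 3, 6}  B4 = {3, 5, 6}
Tree: B1–B2, B2–B3, B3–B4
Every bag has size at most 3, so the width is 3 − 1 = 2 and tw(G) ≤ 2. The edges 4–1–3–2–4 form a cycle, so G is not a tree and its treewidth is at least 2. Combining the bounds, tw(G) = 2.

2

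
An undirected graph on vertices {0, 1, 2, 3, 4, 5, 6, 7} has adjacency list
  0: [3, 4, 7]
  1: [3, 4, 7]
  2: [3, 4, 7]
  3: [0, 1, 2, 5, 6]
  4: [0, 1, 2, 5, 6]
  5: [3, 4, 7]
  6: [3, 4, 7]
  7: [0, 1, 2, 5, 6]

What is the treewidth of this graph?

3

A width-3 tree decomposition is:
Bags: B1 = {1, 3, 4, 7}  B2 = {0, 3, 4, 7}  B3 = {2, 3, 4, 7}  B4 = {3, 4, 5, 7}  B5 = {3, 4, 6, 7}
Tree: B1–B2, B2–B3, B3–B4, B4–B5
Every bag has size at most 4, so the width is 4 − 1 = 3 and tw(G) ≤ 3. For the lower bound: the 4 vertex sets {1,3}, {0,4}, {7}, {2} are disjoint, each induces a connected subgraph, and every pair is joined by at least one edge of G. Contracting each set to a single vertex therefore yields K_{4} as a minor, and since treewidth is minor-monotone, tw(G) ≥ tw(K_{4}) = 3. Therefore the treewidth is 3.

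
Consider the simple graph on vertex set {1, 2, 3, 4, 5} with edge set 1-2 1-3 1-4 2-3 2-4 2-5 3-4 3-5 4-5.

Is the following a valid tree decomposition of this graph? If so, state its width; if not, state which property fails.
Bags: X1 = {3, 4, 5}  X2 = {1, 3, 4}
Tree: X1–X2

A tree decomposition must satisfy three properties: every vertex lies in some bag; for every edge, both endpoints lie together in some bag; and for every vertex, the bags containing it form a connected subtree. Here vertex 2 appears in no bag, so the decomposition is invalid.

No — vertex 2 appears in no bag.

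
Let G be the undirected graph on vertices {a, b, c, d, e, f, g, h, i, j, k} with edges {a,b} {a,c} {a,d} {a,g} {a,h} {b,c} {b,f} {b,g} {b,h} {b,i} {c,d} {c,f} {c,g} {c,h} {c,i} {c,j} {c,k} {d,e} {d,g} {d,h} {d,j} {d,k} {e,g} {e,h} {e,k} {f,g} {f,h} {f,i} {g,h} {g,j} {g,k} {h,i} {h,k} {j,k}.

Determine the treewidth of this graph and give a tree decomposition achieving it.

Each bag holds 5 vertices, so the decomposition has width 4, which upper-bounds the treewidth. Conversely, {c, d, g, j, k} is a clique of size 5, and the vertices of any clique must share a bag in every tree decomposition; so some bag has ≥ 5 vertices and tw(G) ≥ 4. Hence tw(G) = 4 exactly.

Treewidth 4.
One such decomposition:
Bags: B1 = {a, c, d, g, h}  B2 = {c, d, g, h, k}  B3 = {a, b, c, g, h}  B4 = {b, c, f, g, h}  B5 = {d, e, g, h, k}  B6 = {b, c, f, h, i}  B7 = {c, d, g, j, k}
Tree: B1–B2, B1–B3, B3–B4, B2–B5, B4–B6, B2–B7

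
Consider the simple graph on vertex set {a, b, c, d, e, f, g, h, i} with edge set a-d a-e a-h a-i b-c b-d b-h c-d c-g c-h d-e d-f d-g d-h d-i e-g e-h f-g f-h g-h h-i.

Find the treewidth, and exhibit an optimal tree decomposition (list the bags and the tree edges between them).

Treewidth 3.
Bags: B1 = {c, d, g, h}  B2 = {d, e, g, h}  B3 = {d, f, g, h}  B4 = {a, d, e, h}  B5 = {b, c, d, h}  B6 = {a, d, h, i}
Tree: B1–B2, B1–B3, B2–B4, B1–B5, B4–B6

Every bag has size at most 4, so the width is 4 − 1 = 3 and tw(G) ≤ 3. For the lower bound, the 4 vertices {d, e, g, h} are pairwise adjacent, and any tree decomposition puts a clique entirely inside one bag — forcing width ≥ 3. Combining the bounds, tw(G) = 3.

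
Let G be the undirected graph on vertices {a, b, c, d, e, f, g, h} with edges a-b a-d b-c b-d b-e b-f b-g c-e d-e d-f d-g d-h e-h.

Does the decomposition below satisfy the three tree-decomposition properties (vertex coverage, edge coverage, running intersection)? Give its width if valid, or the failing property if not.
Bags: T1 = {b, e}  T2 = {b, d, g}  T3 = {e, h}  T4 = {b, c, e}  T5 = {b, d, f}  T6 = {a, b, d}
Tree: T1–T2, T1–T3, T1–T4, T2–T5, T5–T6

No — edge (d,e) lies in no bag.

A tree decomposition must satisfy three properties: every vertex lies in some bag; for every edge, both endpoints lie together in some bag; and for every vertex, the bags containing it form a connected subtree. Here edge (d,e) lies in no bag, so the decomposition is invalid.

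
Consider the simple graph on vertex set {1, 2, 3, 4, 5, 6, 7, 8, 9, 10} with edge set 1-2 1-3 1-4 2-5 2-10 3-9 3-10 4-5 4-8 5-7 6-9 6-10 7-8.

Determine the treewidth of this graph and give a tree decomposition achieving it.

The largest bag has 3 vertices, giving width 2; this decomposition certifies tw(G) ≤ 2. The edges 9–6–10–3–9 form a cycle, so G is not a tree and its treewidth is at least 2. The upper and lower bounds meet at 2, so that is the treewidth.

Treewidth 2.
One optimal decomposition is:
Bags: B1 = {3, 6, 9}  B2 = {3, 6, 10}  B3 = {1, 3, 10}  B4 = {1, 2, 10}  B5 = {1, 2, 4}  B6 = {2, 4, 5}  B7 = {4, 5, 8}  B8 = {5, 7, 8}
Tree: B1–B2, B2–B3, B3–B4, B4–B5, B5–B6, B6–B7, B7–B8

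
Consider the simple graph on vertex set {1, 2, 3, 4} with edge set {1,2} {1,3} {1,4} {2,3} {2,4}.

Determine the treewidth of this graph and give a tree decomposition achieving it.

Each bag holds 3 vertices, so the decomposition has width 2, which upper-bounds the treewidth. For the lower bound, the 3 vertices {1, 2, 3} are pairwise adjacent, and any tree decomposition puts a clique entirely inside one bag — forcing width ≥ 2. Combining the bounds, tw(G) = 2.

Treewidth 2.
One optimal decomposition is:
Bags: B1 = {1, 2, 4}  B2 = {1, 2, 3}
Tree: B1–B2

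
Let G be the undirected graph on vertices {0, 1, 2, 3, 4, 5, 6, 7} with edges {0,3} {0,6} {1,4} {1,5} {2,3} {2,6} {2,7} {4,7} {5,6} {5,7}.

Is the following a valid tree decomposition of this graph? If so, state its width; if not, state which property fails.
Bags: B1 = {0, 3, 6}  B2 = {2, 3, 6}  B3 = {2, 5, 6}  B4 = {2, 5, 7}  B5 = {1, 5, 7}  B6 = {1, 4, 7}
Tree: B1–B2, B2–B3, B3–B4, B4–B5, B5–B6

Yes; width 2.

Checking the three conditions: (i) the bags cover all of {0, 1, 2, 3, 4, 5, 6, 7}; (ii) for each edge, some bag contains both endpoints; (iii) the bags containing any fixed vertex form a subtree. All hold, so the decomposition is valid with width 3 − 1 = 2.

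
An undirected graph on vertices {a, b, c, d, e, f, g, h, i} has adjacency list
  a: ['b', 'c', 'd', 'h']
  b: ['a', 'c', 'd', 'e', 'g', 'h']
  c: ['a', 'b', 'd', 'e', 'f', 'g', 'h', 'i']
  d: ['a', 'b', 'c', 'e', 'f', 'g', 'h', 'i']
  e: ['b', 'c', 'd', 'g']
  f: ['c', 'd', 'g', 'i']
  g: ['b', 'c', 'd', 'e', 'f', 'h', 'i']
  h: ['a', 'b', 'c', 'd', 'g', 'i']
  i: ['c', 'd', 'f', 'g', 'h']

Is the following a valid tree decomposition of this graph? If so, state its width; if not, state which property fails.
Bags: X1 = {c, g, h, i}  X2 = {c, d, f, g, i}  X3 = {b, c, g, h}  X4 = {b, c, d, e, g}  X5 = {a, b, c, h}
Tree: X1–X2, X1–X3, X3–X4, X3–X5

A tree decomposition must satisfy three properties: every vertex lies in some bag; for every edge, both endpoints lie together in some bag; and for every vertex, the bags containing it form a connected subtree. Here edge (d,h) lies in no bag, so the decomposition is invalid.

No — edge (d,h) lies in no bag.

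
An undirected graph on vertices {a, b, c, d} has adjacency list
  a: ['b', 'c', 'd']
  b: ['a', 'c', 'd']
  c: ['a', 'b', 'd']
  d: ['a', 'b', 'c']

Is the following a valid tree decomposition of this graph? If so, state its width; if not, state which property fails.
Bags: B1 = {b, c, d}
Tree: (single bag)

No — vertex a appears in no bag.

A tree decomposition must satisfy three properties: every vertex lies in some bag; for every edge, both endpoints lie together in some bag; and for every vertex, the bags containing it form a connected subtree. Here vertex a appears in no bag, so the decomposition is invalid.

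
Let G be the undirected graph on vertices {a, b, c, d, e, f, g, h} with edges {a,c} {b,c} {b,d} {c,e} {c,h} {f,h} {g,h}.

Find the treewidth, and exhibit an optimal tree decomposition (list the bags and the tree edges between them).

Treewidth 1.
One such decomposition:
Bags: B1 = {a, c}  B2 = {c, h}  B3 = {c, e}  B4 = {f, h}  B5 = {b, c}  B6 = {b, d}  B7 = {g, h}
Tree: B1–B2, B1–B3, B2–B4, B2–B5, B5–B6, B2–B7

Each bag holds 2 vertices, so the decomposition has width 1, which upper-bounds the treewidth. G has an edge, so its treewidth is at least 1. Combining the bounds, tw(G) = 1.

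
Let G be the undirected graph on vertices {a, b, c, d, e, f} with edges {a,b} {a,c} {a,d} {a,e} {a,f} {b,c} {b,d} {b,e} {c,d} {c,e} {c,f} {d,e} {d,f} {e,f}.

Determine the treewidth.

A width-4 tree decomposition is:
Bags: B1 = {a, c, d, e, f}  B2 = {a, b, c, d, e}
Tree: B1–B2
Each bag holds 5 vertices, so the decomposition has width 4, which upper-bounds the treewidth. For the lower bound, the 5 vertices {a, c, d, e, f} are pairwise adjacent, and any tree decomposition puts a clique entirely inside one bag — forcing width ≥ 4. Hence tw(G) = 4 exactly.

4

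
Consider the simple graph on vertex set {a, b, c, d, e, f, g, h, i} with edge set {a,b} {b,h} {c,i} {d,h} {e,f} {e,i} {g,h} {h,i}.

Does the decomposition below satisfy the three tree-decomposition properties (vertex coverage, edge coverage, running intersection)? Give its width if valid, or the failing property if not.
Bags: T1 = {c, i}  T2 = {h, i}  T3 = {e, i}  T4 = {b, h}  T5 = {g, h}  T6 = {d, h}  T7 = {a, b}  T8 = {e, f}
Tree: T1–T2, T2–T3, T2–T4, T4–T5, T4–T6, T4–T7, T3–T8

Checking the three conditions: (i) the bags cover all of {a, b, c, d, e, f, g, h, i}; (ii) for each edge, some bag contains both endpoints; (iii) the bags containing any fixed vertex form a subtree. All hold, so the decomposition is valid with width 2 − 1 = 1.

Yes; width 1.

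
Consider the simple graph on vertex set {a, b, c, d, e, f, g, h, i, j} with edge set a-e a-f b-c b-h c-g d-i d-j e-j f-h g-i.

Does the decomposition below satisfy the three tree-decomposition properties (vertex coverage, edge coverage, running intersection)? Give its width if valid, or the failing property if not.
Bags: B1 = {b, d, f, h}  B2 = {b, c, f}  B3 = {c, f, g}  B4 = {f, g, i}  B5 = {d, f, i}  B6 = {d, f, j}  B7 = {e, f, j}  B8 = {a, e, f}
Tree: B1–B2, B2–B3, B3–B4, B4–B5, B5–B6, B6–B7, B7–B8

A tree decomposition must satisfy three properties: every vertex lies in some bag; for every edge, both endpoints lie together in some bag; and for every vertex, the bags containing it form a connected subtree. Here bags containing vertex d are not connected in the tree, so the decomposition is invalid.

No — bags containing vertex d are not connected in the tree.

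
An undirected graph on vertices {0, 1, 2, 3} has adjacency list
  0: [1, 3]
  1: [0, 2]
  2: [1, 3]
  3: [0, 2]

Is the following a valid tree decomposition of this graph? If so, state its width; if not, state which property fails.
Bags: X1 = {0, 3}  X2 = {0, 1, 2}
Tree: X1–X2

A tree decomposition must satisfy three properties: every vertex lies in some bag; for every edge, both endpoints lie together in some bag; and for every vertex, the bags containing it form a connected subtree. Here edge (2,3) lies in no bag, so the decomposition is invalid.

No — edge (2,3) lies in no bag.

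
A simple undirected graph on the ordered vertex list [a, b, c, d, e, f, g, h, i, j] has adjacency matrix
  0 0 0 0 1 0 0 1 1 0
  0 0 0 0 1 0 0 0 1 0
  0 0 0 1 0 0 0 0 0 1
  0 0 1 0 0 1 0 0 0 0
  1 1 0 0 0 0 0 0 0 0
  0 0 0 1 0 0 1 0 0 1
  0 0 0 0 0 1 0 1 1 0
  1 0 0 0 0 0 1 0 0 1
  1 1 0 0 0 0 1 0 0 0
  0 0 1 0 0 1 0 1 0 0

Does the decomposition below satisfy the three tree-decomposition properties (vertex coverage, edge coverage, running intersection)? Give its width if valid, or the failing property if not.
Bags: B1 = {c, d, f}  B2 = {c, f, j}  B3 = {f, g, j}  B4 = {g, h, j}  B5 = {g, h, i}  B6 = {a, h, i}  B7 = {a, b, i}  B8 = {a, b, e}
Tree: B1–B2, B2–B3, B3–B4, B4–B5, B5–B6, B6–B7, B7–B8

Yes; width 2.

Checking the three conditions: (i) the bags cover all of {a, b, c, d, e, f, g, h, i, j}; (ii) for each edge, some bag contains both endpoints; (iii) the bags containing any fixed vertex form a subtree. All hold, so the decomposition is valid with width 3 − 1 = 2.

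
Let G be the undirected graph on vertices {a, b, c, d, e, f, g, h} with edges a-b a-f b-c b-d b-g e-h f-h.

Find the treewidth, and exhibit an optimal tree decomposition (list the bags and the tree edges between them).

Treewidth 1.
One such decomposition:
Bags: B1 = {a, b}  B2 = {a, f}  B3 = {b, d}  B4 = {f, h}  B5 = {b, g}  B6 = {b, c}  B7 = {e, h}
Tree: B1–B2, B1–B3, B2–B4, B3–B5, B1–B6, B4–B7

Every bag has size at most 2, so the width is 2 − 1 = 1 and tw(G) ≤ 1. Since G has at least one edge (e.g. b–a), it is not an edgeless graph, so tw(G) ≥ 1. Hence tw(G) = 1 exactly.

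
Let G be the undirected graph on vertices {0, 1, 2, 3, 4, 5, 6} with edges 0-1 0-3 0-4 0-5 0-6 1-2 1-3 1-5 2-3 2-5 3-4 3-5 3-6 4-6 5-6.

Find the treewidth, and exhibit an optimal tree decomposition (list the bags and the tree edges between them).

Each bag holds 4 vertices, so the decomposition has width 3, which upper-bounds the treewidth. On the other hand G contains the 4-clique {0, 3, 4, 6}. A clique must lie in a single bag of any decomposition, so no decomposition can have width below 3. The upper and lower bounds meet at 3, so that is the treewidth.

Treewidth 3.
Bags: B1 = {0, 1, 3, 5}  B2 = {0, 3, 5, 6}  B3 = {1, 2, 3, 5}  B4 = {0, 3, 4, 6}
Tree: B1–B2, B1–B3, B2–B4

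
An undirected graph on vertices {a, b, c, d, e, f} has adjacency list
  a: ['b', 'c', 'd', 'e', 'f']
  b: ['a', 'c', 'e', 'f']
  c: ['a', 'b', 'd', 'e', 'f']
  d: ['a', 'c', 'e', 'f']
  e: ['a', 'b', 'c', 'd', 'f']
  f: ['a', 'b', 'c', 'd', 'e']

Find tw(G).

4

A width-4 tree decomposition is:
Bags: B1 = {a, b, c, e, f}  B2 = {a, c, d, e, f}
Tree: B1–B2
Each bag holds 5 vertices, so the decomposition has width 4, which upper-bounds the treewidth. On the other hand G contains the 5-clique {a, c, d, e, f}. A clique must lie in a single bag of any decomposition, so no decomposition can have width below 4. The upper and lower bounds meet at 4, so that is the treewidth.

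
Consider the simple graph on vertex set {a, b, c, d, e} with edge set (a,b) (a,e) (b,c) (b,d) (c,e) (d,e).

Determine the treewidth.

2

A width-2 tree decomposition is:
Bags: B1 = {b, d, e}  B2 = {a, b, e}  B3 = {b, c, e}
Tree: B1–B2, B2–B3
Every bag has size at most 3, so the width is 3 − 1 = 2 and tw(G) ≤ 2. The edges b–d–e–a–b form a cycle, so G is not a tree and its treewidth is at least 2. Hence tw(G) = 2 exactly.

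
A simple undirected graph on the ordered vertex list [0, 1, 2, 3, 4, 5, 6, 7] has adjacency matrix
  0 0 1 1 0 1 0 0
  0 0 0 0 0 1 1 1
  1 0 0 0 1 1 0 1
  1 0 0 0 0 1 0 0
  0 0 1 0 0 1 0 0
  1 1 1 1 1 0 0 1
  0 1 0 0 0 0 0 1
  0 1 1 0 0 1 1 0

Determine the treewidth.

2

A width-2 tree decomposition is:
Bags: B1 = {0, 2, 5}  B2 = {0, 3, 5}  B3 = {2, 4, 5}  B4 = {2, 5, 7}  B5 = {1, 5, 7}  B6 = {1, 6, 7}
Tree: B1–B2, B1–B3, B3–B4, B4–B5, B5–B6
Every bag has size at most 3, so the width is 3 − 1 = 2 and tw(G) ≤ 2. For the lower bound, the 3 vertices {1, 5, 7} are pairwise adjacent, and any tree decomposition puts a clique entirely inside one bag — forcing width ≥ 2. Combining the bounds, tw(G) = 2.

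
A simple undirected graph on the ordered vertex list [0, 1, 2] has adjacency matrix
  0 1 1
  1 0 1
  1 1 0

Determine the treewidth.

2

A width-2 tree decomposition is:
Bags: B1 = {0, 1, 2}
Tree: (single bag)
A single bag containing all 3 vertices is trivially a valid decomposition of width 2. Conversely, {0, 1, 2} is a clique of size 3, and the vertices of any clique must share a bag in every tree decomposition; so some bag has ≥ 3 vertices and tw(G) ≥ 2. Hence tw(G) = 2 exactly.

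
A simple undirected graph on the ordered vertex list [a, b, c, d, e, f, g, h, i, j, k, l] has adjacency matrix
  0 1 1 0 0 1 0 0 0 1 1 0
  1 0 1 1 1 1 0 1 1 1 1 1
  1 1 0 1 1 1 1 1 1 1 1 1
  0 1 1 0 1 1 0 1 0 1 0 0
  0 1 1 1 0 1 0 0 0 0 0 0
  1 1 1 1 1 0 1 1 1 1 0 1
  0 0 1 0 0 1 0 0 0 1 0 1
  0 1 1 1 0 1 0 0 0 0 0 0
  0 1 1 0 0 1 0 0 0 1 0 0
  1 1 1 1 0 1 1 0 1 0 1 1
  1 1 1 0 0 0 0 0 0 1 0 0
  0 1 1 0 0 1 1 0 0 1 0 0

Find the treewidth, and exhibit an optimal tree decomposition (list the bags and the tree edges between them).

Treewidth 4.
Bags: B1 = {a, b, c, f, j}  B2 = {b, c, f, j, l}  B3 = {b, c, d, f, j}  B4 = {b, c, f, i, j}  B5 = {a, b, c, j, k}  B6 = {c, f, g, j, l}  B7 = {b, c, d, f, h}  B8 = {b, c, d, e, f}
Tree: B1–B2, B2–B3, B3–B4, B1–B5, B2–B6, B3–B7, B3–B8

Every bag has size at most 5, so the width is 5 − 1 = 4 and tw(G) ≤ 4. On the other hand G contains the 5-clique {c, f, g, j, l}. A clique must lie in a single bag of any decomposition, so no decomposition can have width below 4. Therefore the treewidth is 4.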